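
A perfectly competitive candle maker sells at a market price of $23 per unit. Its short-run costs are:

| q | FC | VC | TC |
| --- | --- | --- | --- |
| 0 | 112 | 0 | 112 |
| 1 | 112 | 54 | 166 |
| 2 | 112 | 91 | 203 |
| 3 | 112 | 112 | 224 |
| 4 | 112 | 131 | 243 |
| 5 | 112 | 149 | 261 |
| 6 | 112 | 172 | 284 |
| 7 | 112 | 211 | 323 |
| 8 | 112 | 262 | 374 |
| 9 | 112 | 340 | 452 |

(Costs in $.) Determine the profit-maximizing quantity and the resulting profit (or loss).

q = 0 (shut down); profit = -$112

Compute π = P·q − TC at each output: q=0: -112; q=1: -143; q=2: -157; q=3: -155; q=4: -151; q=5: -146; q=6: -146; q=7: -162; q=8: -190; q=9: -245.
Profit is highest at q = 0. Equivalently, the lowest AVC in the table is 172/6 ≈ $28.67 at q = 6, and P = $23 falls below it — price never covers variable cost, so the firm shuts down and loses only its fixed cost.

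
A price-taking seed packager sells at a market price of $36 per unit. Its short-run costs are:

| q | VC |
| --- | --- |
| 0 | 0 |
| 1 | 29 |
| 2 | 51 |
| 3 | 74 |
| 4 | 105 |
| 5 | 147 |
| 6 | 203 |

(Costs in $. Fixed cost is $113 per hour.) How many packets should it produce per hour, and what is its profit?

q = 4; profit = -$74

Compute π = P·q − TC at each output: q=0: -113; q=1: -106; q=2: -92; q=3: -79; q=4: -74; q=5: -80; q=6: -100.
Profit is maximized at q = 4. AVC there is 105/4 = $26.25 ≤ P, so producing beats shutting down (which would give -$113).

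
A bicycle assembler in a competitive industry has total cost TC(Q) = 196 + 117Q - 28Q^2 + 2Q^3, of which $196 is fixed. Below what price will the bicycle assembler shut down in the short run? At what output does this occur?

$19 per unit, at Q = 7

Short-run supply begins at min AVC. From VC = 117Q - 28Q^2 + 2Q^3, AVC = 117 - 28Q + 2Q^2.
dAVC/dQ = -28 + 4Q = 0 gives Q = 7. min AVC = 117 - 28·7 + 2·7^2 = 19.
So the shutdown price is $19.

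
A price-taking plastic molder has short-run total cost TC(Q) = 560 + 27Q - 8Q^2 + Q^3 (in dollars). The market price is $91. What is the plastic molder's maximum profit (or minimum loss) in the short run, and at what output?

Profit = -$48 at Q = 8

AVC = 27 - 8Q + Q^2 has its minimum $11 at Q = 4; price $91 clears that bar, so the firm operates.
With MC = 27 - 16Q + 3Q^2, P = MC on the upward-sloping part at Q* = 8.
TR = 91·8 = 728. TC = 560 + 216 = 776. Profit = 728 − 776 = -$48.
Shutting down would mean losing the fixed cost of $560, so operating at a loss of $48 is better by $512.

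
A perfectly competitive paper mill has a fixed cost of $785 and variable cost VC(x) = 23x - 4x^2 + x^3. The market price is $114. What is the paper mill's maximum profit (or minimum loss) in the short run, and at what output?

AVC = 23 - 4x + x^2; min AVC = $19 at x = 2. Since P = $114 ≥ min AVC, the firm produces.
With MC = 23 - 8x + 3x^2, P = MC on the upward-sloping part at x* = 7.
TR = 114·7 = 798. TC = 785 + 308 = 1093. Profit = 798 − 1093 = -$295.
By producing, the firm covers all variable cost plus $490 of fixed cost; shutting down would lose the full $785.

Profit = -$295 at x = 7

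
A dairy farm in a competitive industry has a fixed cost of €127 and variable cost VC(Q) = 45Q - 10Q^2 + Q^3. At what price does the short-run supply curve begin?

Short-run supply begins at min AVC. From VC = 45Q - 10Q^2 + Q^3, AVC = 45 - 10Q + Q^2.
dAVC/dQ = -10 + 2Q = 0 gives Q = 5. min AVC = 45 - 10·5 + 5^2 = 20.
So the shutdown price is €20.

€20 per unit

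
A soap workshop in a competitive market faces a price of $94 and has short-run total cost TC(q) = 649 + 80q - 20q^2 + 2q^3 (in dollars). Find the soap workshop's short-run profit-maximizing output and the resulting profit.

AVC = 80 - 20q + 2q^2 has its minimum $30 at q = 5; price $94 clears that bar, so the firm operates.
With MC = 80 - 40q + 6q^2, P = MC on the upward-sloping part at q* = 7.
TR = 94·7 = 658. TC = 649 + 266 = 915. Profit = 658 − 915 = -$257.
That loss of $257 beats the $649 the firm would lose by shutting down; producing recovers $392 of fixed cost.

Profit = -$257 at q = 7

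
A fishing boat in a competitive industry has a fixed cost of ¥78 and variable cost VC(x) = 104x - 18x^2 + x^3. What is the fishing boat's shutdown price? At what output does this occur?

The shutdown price is the minimum of AVC. VC = 104x - 18x^2 + x^3, so AVC = 104 - 18x + x^2.
dAVC/dx = -18 + 2x = 0 gives x = 9. min AVC = 104 - 18·9 + 9^2 = 23.
So the shutdown price is ¥23.

¥23 per unit, at x = 9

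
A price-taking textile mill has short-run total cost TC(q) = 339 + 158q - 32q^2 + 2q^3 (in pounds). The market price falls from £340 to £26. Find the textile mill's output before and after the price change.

AVC = 158 - 32q + 2q^2, minimized at q = 8 where min AVC = £30. MC = 158 - 64q + 6q^2.
With P = £340 above the shutdown price, P = MC gives q = 13.
At P = £26 < min AVC = £30, price no longer covers variable cost at any output, so the firm shuts down: q = 0.

Output falls from 13 to 0 (the firm shuts down)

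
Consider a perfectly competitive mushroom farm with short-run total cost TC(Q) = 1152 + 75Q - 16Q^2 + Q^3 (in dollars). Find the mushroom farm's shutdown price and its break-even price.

Shutdown price = min AVC. AVC = 75 - 16Q + Q^2, with vertex at Q = 8 and minimum $11.
ATC = 1152/Q + 75 - 16Q + Q^2. Setting dATC/dQ = −1152/Q^2 − 16 + 2Q = 0 gives Q = 12 (since 2·12^3 − 16·12^2 = 1152).
min ATC = 1152/12 + 75 − 16·12 + 12^2 = $123. That is the break-even price.
For $11 ≤ P < $123 the firm produces at a loss; below $11 it shuts down.

Shutdown price = $11; break-even price = $123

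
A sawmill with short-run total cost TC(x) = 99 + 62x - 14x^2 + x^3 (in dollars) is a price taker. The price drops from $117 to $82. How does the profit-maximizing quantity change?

MC = 62 - 28x + 3x^2; the shutdown threshold is min AVC = $13 (at x = 7).
At P = $117 ≥ min AVC, set P = MC on the rising branch: x = 11.
At P = $82 ≥ min AVC, set P = MC: x = 10. The firm stays open but cuts output.

Output falls from 11 to 10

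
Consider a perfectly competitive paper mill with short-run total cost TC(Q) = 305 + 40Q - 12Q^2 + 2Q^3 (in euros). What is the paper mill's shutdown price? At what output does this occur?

€22 per unit, at Q = 3

The firm shuts down when price falls below the minimum of average variable cost. AVC = VC/Q = 40 - 12Q + 2Q^2.
At the minimum of AVC, MC = AVC. MC = 40 - 24Q + 6Q^2; setting MC = AVC gives 4Q^2 - 12Q = 0, so Q = 3. min AVC = 22.
For P < €22 the firm produces nothing.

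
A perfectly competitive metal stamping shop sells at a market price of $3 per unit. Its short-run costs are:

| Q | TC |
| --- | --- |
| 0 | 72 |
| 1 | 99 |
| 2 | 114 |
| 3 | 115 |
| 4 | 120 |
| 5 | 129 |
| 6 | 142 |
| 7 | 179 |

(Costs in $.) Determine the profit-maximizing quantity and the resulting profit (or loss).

Q = 0 (shut down); profit = -$72

Compute π = P·Q − TC at each output: Q=0: -72; Q=1: -96; Q=2: -108; Q=3: -106; Q=4: -108; Q=5: -114; Q=6: -124; Q=7: -158.
Profit is highest at Q = 0. Equivalently, the lowest AVC in the table is 57/5 ≈ $11.40 at Q = 5, and P = $3 falls below it — price never covers variable cost, so the firm shuts down and loses only its fixed cost.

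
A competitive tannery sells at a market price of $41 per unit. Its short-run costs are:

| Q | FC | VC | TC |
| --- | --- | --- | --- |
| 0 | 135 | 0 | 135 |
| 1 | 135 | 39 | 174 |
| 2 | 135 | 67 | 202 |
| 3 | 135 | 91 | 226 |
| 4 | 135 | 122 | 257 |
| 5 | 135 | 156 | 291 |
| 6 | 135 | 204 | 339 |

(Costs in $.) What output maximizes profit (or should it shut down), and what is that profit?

Q = 5; profit = -$86

Profit at each row (π = 41Q − TC): Q=0: -135; Q=1: -133; Q=2: -120; Q=3: -103; Q=4: -93; Q=5: -86; Q=6: -93.
Profit is maximized at Q = 5. AVC there is 156/5 = $31.20 ≤ P, so producing beats shutting down (which would give -$135).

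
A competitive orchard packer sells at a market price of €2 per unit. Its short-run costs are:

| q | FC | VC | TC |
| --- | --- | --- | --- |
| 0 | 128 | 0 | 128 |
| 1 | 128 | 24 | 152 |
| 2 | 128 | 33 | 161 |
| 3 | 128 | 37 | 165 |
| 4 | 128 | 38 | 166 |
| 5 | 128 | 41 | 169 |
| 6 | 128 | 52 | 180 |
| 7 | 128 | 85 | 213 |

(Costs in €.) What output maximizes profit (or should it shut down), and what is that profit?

Compute π = P·q − TC at each output: q=0: -128; q=1: -150; q=2: -157; q=3: -159; q=4: -158; q=5: -159; q=6: -168; q=7: -199.
Profit is highest at q = 0. Equivalently, the lowest AVC in the table is 41/5 ≈ €8.20 at q = 5, and P = €2 falls below it — price never covers variable cost, so the firm shuts down and loses only its fixed cost.

q = 0 (shut down); profit = -€128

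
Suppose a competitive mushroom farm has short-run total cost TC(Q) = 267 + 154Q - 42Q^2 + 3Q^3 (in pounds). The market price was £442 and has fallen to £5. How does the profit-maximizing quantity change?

Output falls from 12 to 0 (the firm shuts down)

AVC = 154 - 42Q + 3Q^2, minimized at Q = 7 where min AVC = £7. MC = 154 - 84Q + 9Q^2.
At P = £442 ≥ min AVC, set P = MC on the rising branch: Q = 12.
At P = £5 < min AVC = £7, price no longer covers variable cost at any output, so the firm shuts down: Q = 0.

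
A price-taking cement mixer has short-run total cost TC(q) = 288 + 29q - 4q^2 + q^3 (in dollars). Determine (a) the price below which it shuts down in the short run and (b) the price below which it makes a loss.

AVC = 29 - 4q + q^2; minimized at q = 2, giving min AVC = $25. That is the shutdown price.
ATC = 288/q + 29 - 4q + q^2. Setting dATC/dq = −288/q^2 − 4 + 2q = 0 gives q = 6 (since 2·6^3 − 4·6^2 = 288).
min ATC = 288/6 + 29 − 4·6 + 6^2 = $89. That is the break-even price.
Between these two prices the firm operates at a loss; above $89 it earns a profit.

Shutdown price = $25; break-even price = $89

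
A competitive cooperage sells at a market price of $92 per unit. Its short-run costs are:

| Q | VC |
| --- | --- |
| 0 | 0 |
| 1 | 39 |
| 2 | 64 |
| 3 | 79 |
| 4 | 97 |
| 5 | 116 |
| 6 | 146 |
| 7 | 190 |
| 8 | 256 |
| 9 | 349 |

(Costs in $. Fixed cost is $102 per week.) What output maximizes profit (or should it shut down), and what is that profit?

Q = 8; profit = $378

Tabulate TR − TC: Q=0: -102; Q=1: -49; Q=2: 18; Q=3: 95; Q=4: 169; Q=5: 242; Q=6: 304; Q=7: 352; Q=8: 378; Q=9: 377.
Profit is maximized at Q = 8. AVC there is 256/8 = $32 ≤ P, so producing beats shutting down (which would give -$102).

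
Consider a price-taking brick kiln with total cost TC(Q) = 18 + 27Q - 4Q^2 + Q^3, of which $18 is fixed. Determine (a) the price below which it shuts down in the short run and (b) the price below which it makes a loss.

Shutdown price = $23; break-even price = $30

Shutdown price = min AVC. AVC = 27 - 4Q + Q^2, with vertex at Q = 2 and minimum $23.
ATC = 18/Q + 27 - 4Q + Q^2. Setting dATC/dQ = −18/Q^2 − 4 + 2Q = 0 gives Q = 3 (since 2·3^3 − 4·3^2 = 18).
min ATC = 18/3 + 27 − 4·3 + 3^2 = $30. That is the break-even price.
Between these two prices the firm operates at a loss; above $30 it earns a profit.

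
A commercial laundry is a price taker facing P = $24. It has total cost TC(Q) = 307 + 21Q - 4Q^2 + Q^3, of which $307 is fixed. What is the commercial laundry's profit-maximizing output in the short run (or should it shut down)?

Produce at Q = 3

Variable cost is VC = 21Q - 4Q^2 + Q^3, so AVC = VC/Q = 21 - 4Q + Q^2 and MC = dTC/dQ = 21 - 8Q + 3Q^2.
AVC is minimized where dAVC/dQ = -4 + 2Q = 0, at Q = 2; min AVC = 21 - 4·2 + 2^2 = $17.
P = $24 exceeds min AVC = $17, so the firm stays open.
Solving P = MC: -3 - 8Q + 3Q^2 = 0 ⇒ Q = -1/3 or 3. On the upward-sloping branch, Q* = 3.
Check: AVC at Q = 3 is $18 ≤ P, so revenue covers variable cost.
Profit = P·Q − TC = 24·3 − 361 = -$289, a loss, but smaller than the $307 fixed cost the firm would lose by shutting down.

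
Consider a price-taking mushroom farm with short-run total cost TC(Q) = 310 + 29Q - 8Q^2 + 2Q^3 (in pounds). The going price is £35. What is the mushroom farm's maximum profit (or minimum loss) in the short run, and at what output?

Profit = -£274 at Q = 3

AVC = 29 - 8Q + 2Q^2; min AVC = £21 at Q = 2. Since P = £35 ≥ min AVC, the firm produces.
MC = 29 - 16Q + 6Q^2. Setting P = MC and taking the root on the rising branch gives Q* = 3.
TR = 35·3 = 105. TC = 310 + 69 = 379. Profit = 105 − 379 = -£274.
By producing, the firm covers all variable cost plus £36 of fixed cost; shutting down would lose the full £310.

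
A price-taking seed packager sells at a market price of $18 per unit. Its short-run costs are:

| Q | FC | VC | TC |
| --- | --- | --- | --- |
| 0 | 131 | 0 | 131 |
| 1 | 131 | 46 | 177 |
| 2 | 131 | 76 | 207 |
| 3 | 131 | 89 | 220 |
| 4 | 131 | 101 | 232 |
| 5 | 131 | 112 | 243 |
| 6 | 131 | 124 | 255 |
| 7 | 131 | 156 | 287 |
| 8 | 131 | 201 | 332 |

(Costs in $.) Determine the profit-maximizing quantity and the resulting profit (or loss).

Q = 0 (shut down); profit = -$131

Tabulate TR − TC: Q=0: -131; Q=1: -159; Q=2: -171; Q=3: -166; Q=4: -160; Q=5: -153; Q=6: -147; Q=7: -161; Q=8: -188.
Profit is highest at Q = 0. Equivalently, the lowest AVC in the table is 124/6 ≈ $20.67 at Q = 6, and P = $18 falls below it — price never covers variable cost, so the firm shuts down and loses only its fixed cost.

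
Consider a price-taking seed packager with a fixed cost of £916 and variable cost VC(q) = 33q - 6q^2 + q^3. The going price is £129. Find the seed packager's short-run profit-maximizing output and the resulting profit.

Profit = -£276 at q = 8

AVC = 33 - 6q + q^2 has its minimum £24 at q = 3; price £129 clears that bar, so the firm operates.
With MC = 33 - 12q + 3q^2, P = MC on the upward-sloping part at q* = 8.
TR = 129·8 = 1032. TC = 916 + 392 = 1308. Profit = 1032 − 1308 = -£276.
That loss of £276 beats the £916 the firm would lose by shutting down; producing recovers £640 of fixed cost.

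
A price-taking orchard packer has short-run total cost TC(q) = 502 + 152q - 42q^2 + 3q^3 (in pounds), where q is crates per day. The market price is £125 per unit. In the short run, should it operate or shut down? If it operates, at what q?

From TC, MC = TC'(q) = 152 - 84q + 9q^2 and AVC = VC/q = 152 - 42q + 3q^2.
AVC hits its minimum where MC = AVC, at q = 7, giving min AVC = 152 - 42·7 + 3·7^2 = £5.
Since P = £125 ≥ min AVC = £5, price covers variable cost and the firm should produce.
Solving P = MC: 27 - 84q + 9q^2 = 0 ⇒ q = 1/3 or 9. On the upward-sloping branch, q* = 9.
Check: AVC at q = 9 is £17 ≤ P, so revenue covers variable cost.
Profit = P·q − TC = 125·9 − 655 = £470.

Produce at q = 9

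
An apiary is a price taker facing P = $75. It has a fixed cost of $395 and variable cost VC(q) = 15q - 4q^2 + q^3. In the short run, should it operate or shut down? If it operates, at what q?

Produce at q = 6

Variable cost is VC = 15q - 4q^2 + q^3, so AVC = VC/q = 15 - 4q + q^2 and MC = dTC/dq = 15 - 8q + 3q^2.
The AVC parabola has its vertex at q = 4/2 = 2, where AVC = 15 - 4·2 + 2^2 = $11.
P = $75 exceeds min AVC = $11, so the firm stays open.
Set P = MC: 75 = 15 - 8q + 3q^2 → -60 - 8q + 3q^2 = 0. The roots are q = -10/3 and q = 6; the profit-maximizing output is on the rising part of MC, so q* = 6.
Check: AVC at q = 6 is $27 ≤ P, so revenue covers variable cost.
Profit = P·q − TC = 75·6 − 557 = -$107, a loss, but smaller than the $395 fixed cost the firm would lose by shutting down.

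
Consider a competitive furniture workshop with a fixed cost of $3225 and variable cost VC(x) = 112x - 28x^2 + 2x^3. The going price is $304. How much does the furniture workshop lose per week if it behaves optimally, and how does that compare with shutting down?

Profit = -$345 at x = 12

AVC = 112 - 28x + 2x^2; min AVC = $14 at x = 7. Since P = $304 ≥ min AVC, the firm produces.
With MC = 112 - 56x + 6x^2, P = MC on the upward-sloping part at x* = 12.
TR = 304·12 = 3648. TC = 3225 + 768 = 3993. Profit = 3648 − 3993 = -$345.
Shutting down would mean losing the fixed cost of $3225, so operating at a loss of $345 is better by $2880.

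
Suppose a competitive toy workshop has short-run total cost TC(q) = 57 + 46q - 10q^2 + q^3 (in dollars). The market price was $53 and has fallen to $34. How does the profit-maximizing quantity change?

Output falls from 7 to 6

MC = 46 - 20q + 3q^2; the shutdown threshold is min AVC = $21 (at q = 5).
With P = $53 above the shutdown price, P = MC gives q = 7.
At P = $34 ≥ min AVC, set P = MC: q = 6. The firm stays open but cuts output.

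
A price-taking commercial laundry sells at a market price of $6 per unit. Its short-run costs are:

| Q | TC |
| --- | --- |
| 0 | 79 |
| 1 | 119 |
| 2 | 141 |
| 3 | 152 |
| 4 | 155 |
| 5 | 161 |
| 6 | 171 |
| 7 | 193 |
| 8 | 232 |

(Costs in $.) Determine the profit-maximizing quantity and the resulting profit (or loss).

Q = 0 (shut down); profit = -$79

Profit at each row (π = 6Q − TC): Q=0: -79; Q=1: -113; Q=2: -129; Q=3: -134; Q=4: -131; Q=5: -131; Q=6: -135; Q=7: -151; Q=8: -184.
Profit is highest at Q = 0. Equivalently, the lowest AVC in the table is 92/6 ≈ $15.33 at Q = 6, and P = $6 falls below it — price never covers variable cost, so the firm shuts down and loses only its fixed cost.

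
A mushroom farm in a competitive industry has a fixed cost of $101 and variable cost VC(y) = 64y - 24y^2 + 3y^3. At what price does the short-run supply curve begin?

Short-run supply begins at min AVC. From VC = 64y - 24y^2 + 3y^3, AVC = 64 - 24y + 3y^2.
At the minimum of AVC, MC = AVC. MC = 64 - 48y + 9y^2; setting MC = AVC gives 6y^2 - 24y = 0, so y = 4. min AVC = 16.
The firm shuts down for any P below $16.

$16 per unit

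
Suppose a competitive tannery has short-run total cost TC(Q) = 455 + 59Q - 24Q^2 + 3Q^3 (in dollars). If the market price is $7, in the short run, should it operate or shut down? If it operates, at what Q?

Shut down

Strip out fixed cost: VC = 59Q - 24Q^2 + 3Q^3. Then AVC = 59 - 24Q + 3Q^2 and MC = 59 - 48Q + 9Q^2.
AVC hits its minimum where MC = AVC, at Q = 4, giving min AVC = 59 - 24·4 + 3·4^2 = $11.
With P < min AVC ($7 < $11), every unit sold adds to the loss.
Best response: produce nothing and absorb the $455 fixed cost.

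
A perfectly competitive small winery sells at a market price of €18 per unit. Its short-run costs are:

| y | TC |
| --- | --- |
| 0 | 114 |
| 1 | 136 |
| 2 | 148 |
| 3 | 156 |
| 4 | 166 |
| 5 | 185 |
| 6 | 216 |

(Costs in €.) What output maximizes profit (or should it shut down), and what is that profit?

Tabulate TR − TC: y=0: -114; y=1: -118; y=2: -112; y=3: -102; y=4: -94; y=5: -95; y=6: -108.
Profit is maximized at y = 4. AVC there is 52/4 = €13 ≤ P, so producing beats shutting down (which would give -€114).

y = 4; profit = -€94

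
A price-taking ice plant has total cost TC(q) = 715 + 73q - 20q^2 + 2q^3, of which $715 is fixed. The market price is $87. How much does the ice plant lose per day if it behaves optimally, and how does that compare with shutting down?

Profit = -$323 at q = 7

AVC = 73 - 20q + 2q^2; min AVC = $23 at q = 5. Since P = $87 ≥ min AVC, the firm produces.
With MC = 73 - 40q + 6q^2, P = MC on the upward-sloping part at q* = 7.
TR = 87·7 = 609. TC = 715 + 217 = 932. Profit = 609 − 932 = -$323.
Shutting down would mean losing the fixed cost of $715, so operating at a loss of $323 is better by $392.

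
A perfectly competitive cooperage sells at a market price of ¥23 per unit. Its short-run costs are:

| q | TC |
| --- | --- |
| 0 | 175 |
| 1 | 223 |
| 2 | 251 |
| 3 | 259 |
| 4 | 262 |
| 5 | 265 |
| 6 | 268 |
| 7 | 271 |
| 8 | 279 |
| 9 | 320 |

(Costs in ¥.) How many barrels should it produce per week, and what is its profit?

q = 8; profit = -¥95

Profit at each row (π = 23q − TC): q=0: -175; q=1: -200; q=2: -205; q=3: -190; q=4: -170; q=5: -150; q=6: -130; q=7: -110; q=8: -95; q=9: -113.
Profit is maximized at q = 8. AVC there is 104/8 = ¥13 ≤ P, so producing beats shutting down (which would give -¥175).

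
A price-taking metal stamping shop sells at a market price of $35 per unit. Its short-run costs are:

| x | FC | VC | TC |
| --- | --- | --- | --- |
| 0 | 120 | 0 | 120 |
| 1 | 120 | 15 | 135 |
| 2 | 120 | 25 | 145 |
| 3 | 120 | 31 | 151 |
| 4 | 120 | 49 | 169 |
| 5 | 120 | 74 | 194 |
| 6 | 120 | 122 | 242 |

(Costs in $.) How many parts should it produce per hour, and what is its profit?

x = 5; profit = -$19

Profit at each row (π = 35x − TC): x=0: -120; x=1: -100; x=2: -75; x=3: -46; x=4: -29; x=5: -19; x=6: -32.
Profit is maximized at x = 5. AVC there is 74/5 = $14.80 ≤ P, so producing beats shutting down (which would give -$120).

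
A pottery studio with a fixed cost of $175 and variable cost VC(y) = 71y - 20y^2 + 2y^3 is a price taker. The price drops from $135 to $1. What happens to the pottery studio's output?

Output falls from 8 to 0 (the firm shuts down)

MC = 71 - 40y + 6y^2; the shutdown threshold is min AVC = $21 (at y = 5).
At P = $135 ≥ min AVC, set P = MC on the rising branch: y = 8.
At P = $1 < min AVC = $21, price no longer covers variable cost at any output, so the firm shuts down: y = 0.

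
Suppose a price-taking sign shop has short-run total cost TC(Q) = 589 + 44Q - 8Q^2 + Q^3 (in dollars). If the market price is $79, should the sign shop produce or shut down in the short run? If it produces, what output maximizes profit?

Produce at Q = 7

From TC, MC = TC'(Q) = 44 - 16Q + 3Q^2 and AVC = VC/Q = 44 - 8Q + Q^2.
The AVC parabola has its vertex at Q = 8/2 = 4, where AVC = 44 - 8·4 + 4^2 = $28.
Since P = $79 ≥ min AVC = $28, price covers variable cost and the firm should produce.
Set P = MC: 79 = 44 - 16Q + 3Q^2 → -35 - 16Q + 3Q^2 = 0. The roots are Q = -5/3 and Q = 7; the profit-maximizing output is on the rising part of MC, so Q* = 7.
Check: AVC at Q = 7 is $37 ≤ P, so revenue covers variable cost.
Profit = P·Q − TC = 79·7 − 848 = -$295, a loss, but smaller than the $589 fixed cost the firm would lose by shutting down.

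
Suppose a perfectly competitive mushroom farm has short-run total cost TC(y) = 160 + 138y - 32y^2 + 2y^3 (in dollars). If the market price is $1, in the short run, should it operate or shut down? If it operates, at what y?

Strip out fixed cost: VC = 138y - 32y^2 + 2y^3. Then AVC = 138 - 32y + 2y^2 and MC = 138 - 64y + 6y^2.
The AVC parabola has its vertex at y = 32/4 = 8, where AVC = 138 - 32·8 + 2·8^2 = $10.
With P < min AVC ($1 < $10), every unit sold adds to the loss.
Best response: produce nothing and absorb the $160 fixed cost.

Shut down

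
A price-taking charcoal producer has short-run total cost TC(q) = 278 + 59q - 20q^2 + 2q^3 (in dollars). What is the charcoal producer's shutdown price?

Short-run supply begins at min AVC. From VC = 59q - 20q^2 + 2q^3, AVC = 59 - 20q + 2q^2.
At the minimum of AVC, MC = AVC. MC = 59 - 40q + 6q^2; setting MC = AVC gives 4q^2 - 20q = 0, so q = 5. min AVC = 9.
The firm shuts down for any P below $9.

$9 per unit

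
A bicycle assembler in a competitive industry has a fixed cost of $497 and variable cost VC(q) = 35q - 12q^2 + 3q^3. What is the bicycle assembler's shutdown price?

The firm shuts down when price falls below the minimum of average variable cost. AVC = VC/q = 35 - 12q + 3q^2.
dAVC/dq = -12 + 6q = 0 gives q = 2. min AVC = 35 - 12·2 + 3·2^2 = 23.
The firm shuts down for any P below $23.

$23 per unit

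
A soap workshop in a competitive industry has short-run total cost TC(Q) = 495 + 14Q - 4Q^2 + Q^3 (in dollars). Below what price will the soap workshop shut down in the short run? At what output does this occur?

The shutdown price is the minimum of AVC. VC = 14Q - 4Q^2 + Q^3, so AVC = 14 - 4Q + Q^2.
At the minimum of AVC, MC = AVC. MC = 14 - 8Q + 3Q^2; setting MC = AVC gives 2Q^2 - 4Q = 0, so Q = 2. min AVC = 10.
So the shutdown price is $10.

$10 per unit, at Q = 2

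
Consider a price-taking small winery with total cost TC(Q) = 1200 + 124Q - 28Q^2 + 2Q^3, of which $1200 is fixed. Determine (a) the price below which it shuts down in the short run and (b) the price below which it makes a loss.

Shutdown price = min AVC. AVC = 124 - 28Q + 2Q^2, with vertex at Q = 7 and minimum $26.
ATC = 1200/Q + 124 - 28Q + 2Q^2. Setting dATC/dQ = −1200/Q^2 − 28 + 4Q = 0 gives Q = 10 (since 4·10^3 − 28·10^2 = 1200).
min ATC = 1200/10 + 124 − 28·10 + 2·10^2 = $164. That is the break-even price.
For $26 ≤ P < $164 the firm produces at a loss; below $26 it shuts down.

Shutdown price = $26; break-even price = $164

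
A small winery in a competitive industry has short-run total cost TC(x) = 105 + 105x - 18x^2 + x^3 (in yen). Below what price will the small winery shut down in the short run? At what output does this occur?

The firm shuts down when price falls below the minimum of average variable cost. AVC = VC/x = 105 - 18x + x^2.
At the minimum of AVC, MC = AVC. MC = 105 - 36x + 3x^2; setting MC = AVC gives 2x^2 - 18x = 0, so x = 9. min AVC = 24.
So the shutdown price is ¥24.

¥24 per unit, at x = 9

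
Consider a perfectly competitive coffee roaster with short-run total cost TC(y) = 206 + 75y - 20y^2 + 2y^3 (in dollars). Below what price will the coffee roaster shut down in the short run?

$25 per unit

The shutdown price is the minimum of AVC. VC = 75y - 20y^2 + 2y^3, so AVC = 75 - 20y + 2y^2.
dAVC/dy = -20 + 4y = 0 gives y = 5. min AVC = 75 - 20·5 + 2·5^2 = 25.
For P < $25 the firm produces nothing.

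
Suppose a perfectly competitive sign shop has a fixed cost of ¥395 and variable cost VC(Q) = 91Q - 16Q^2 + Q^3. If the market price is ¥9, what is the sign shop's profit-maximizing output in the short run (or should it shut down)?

Variable cost is VC = 91Q - 16Q^2 + Q^3, so AVC = VC/Q = 91 - 16Q + Q^2 and MC = dTC/dQ = 91 - 32Q + 3Q^2.
AVC hits its minimum where MC = AVC, at Q = 8, giving min AVC = 91 - 16·8 + 8^2 = ¥27.
Since P = ¥9 < min AVC = ¥27, price fails to cover variable cost at any output.
Shutting down limits the loss to fixed cost, ¥395.

Shut down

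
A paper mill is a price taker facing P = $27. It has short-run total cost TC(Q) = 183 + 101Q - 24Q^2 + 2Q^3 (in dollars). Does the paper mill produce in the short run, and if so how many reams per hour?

Strip out fixed cost: VC = 101Q - 24Q^2 + 2Q^3. Then AVC = 101 - 24Q + 2Q^2 and MC = 101 - 48Q + 6Q^2.
The AVC parabola has its vertex at Q = 24/4 = 6, where AVC = 101 - 24·6 + 2·6^2 = $29.
With P < min AVC ($27 < $29), every unit sold adds to the loss.
The firm minimizes its loss by shutting down and losing only its fixed cost of $183.

Shut down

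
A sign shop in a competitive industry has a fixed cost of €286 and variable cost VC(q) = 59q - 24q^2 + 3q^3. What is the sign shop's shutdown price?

€11 per unit

Short-run supply begins at min AVC. From VC = 59q - 24q^2 + 3q^3, AVC = 59 - 24q + 3q^2.
dAVC/dq = -24 + 6q = 0 gives q = 4. min AVC = 59 - 24·4 + 3·4^2 = 11.
So the shutdown price is €11.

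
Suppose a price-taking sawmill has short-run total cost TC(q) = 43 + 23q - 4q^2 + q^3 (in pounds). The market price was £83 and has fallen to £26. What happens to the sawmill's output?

AVC = 23 - 4q + q^2, minimized at q = 2 where min AVC = £19. MC = 23 - 8q + 3q^2.
At P = £83 ≥ min AVC, set P = MC on the rising branch: q = 6.
At P = £26 ≥ min AVC, set P = MC: q = 3. The firm stays open but cuts output.

Output falls from 6 to 3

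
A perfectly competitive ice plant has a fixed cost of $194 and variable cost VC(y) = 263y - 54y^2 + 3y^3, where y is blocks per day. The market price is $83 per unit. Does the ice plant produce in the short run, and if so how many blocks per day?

From TC, MC = TC'(y) = 263 - 108y + 9y^2 and AVC = VC/y = 263 - 54y + 3y^2.
AVC hits its minimum where MC = AVC, at y = 9, giving min AVC = 263 - 54·9 + 3·9^2 = $20.
Because $83 ≥ $20, revenue can cover variable cost; the firm operates.
P = MC gives 180 - 108y + 9y^2 = 0, with roots 2 and 10. Take the larger (rising MC): y* = 10.
Check: AVC at y = 10 is $23 ≤ P, so revenue covers variable cost.
Profit = P·y − TC = 83·10 − 424 = $406.

Produce at y = 10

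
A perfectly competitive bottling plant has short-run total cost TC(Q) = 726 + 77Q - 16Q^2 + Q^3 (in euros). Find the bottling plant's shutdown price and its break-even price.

AVC = 77 - 16Q + Q^2; minimized at Q = 8, giving min AVC = €13. That is the shutdown price.
ATC = 726/Q + 77 - 16Q + Q^2. Setting dATC/dQ = −726/Q^2 − 16 + 2Q = 0 gives Q = 11 (since 2·11^3 − 16·11^2 = 726).
min ATC = 726/11 + 77 − 16·11 + 11^2 = €88. That is the break-even price.
For €13 ≤ P < €88 the firm produces at a loss; below €13 it shuts down.

Shutdown price = €13; break-even price = €88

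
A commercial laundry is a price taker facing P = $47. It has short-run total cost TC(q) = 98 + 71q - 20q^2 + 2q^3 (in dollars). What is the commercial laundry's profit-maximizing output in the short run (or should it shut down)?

Variable cost is VC = 71q - 20q^2 + 2q^3, so AVC = VC/q = 71 - 20q + 2q^2 and MC = dTC/dq = 71 - 40q + 6q^2.
AVC is minimized where dAVC/dq = -20 + 4q = 0, at q = 5; min AVC = 71 - 20·5 + 2·5^2 = $21.
Because $47 ≥ $21, revenue can cover variable cost; the firm operates.
Solving P = MC: 24 - 40q + 6q^2 = 0 ⇒ q = 2/3 or 6. On the upward-sloping branch, q* = 6.
Check: AVC at q = 6 is $23 ≤ P, so revenue covers variable cost.
Profit = P·q − TC = 47·6 − 236 = $46.

Produce at q = 6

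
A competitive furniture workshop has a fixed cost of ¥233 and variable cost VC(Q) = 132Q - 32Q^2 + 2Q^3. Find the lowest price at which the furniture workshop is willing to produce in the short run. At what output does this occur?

The shutdown price is the minimum of AVC. VC = 132Q - 32Q^2 + 2Q^3, so AVC = 132 - 32Q + 2Q^2.
dAVC/dQ = -32 + 4Q = 0 gives Q = 8. min AVC = 132 - 32·8 + 2·8^2 = 4.
The firm shuts down for any P below ¥4.

¥4 per unit, at Q = 8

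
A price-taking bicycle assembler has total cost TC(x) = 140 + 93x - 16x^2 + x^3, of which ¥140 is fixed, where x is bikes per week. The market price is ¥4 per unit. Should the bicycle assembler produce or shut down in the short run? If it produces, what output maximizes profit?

Shut down

Strip out fixed cost: VC = 93x - 16x^2 + x^3. Then AVC = 93 - 16x + x^2 and MC = 93 - 32x + 3x^2.
AVC hits its minimum where MC = AVC, at x = 8, giving min AVC = 93 - 16·8 + 8^2 = ¥29.
P = ¥4 lies below min AVC = ¥29; no output level covers variable cost.
The firm minimizes its loss by shutting down and losing only its fixed cost of ¥140.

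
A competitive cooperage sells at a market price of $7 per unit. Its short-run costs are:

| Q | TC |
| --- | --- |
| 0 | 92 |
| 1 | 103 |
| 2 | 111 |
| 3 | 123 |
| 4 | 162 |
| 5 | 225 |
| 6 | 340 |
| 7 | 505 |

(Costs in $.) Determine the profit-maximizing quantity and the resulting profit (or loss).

Profit at each row (π = 7Q − TC): Q=0: -92; Q=1: -96; Q=2: -97; Q=3: -102; Q=4: -134; Q=5: -190; Q=6: -298; Q=7: -456.
Profit is highest at Q = 0. Equivalently, the lowest AVC in the table is 19/2 ≈ $9.50 at Q = 2, and P = $7 falls below it — price never covers variable cost, so the firm shuts down and loses only its fixed cost.

Q = 0 (shut down); profit = -$92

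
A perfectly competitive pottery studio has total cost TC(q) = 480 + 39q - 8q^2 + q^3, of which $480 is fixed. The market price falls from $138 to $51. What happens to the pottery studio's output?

Output falls from 9 to 6

AVC = 39 - 8q + q^2, minimized at q = 4 where min AVC = $23. MC = 39 - 16q + 3q^2.
At P = $138 ≥ min AVC, set P = MC on the rising branch: q = 9.
At P = $51 ≥ min AVC, set P = MC: q = 6. The firm stays open but cuts output.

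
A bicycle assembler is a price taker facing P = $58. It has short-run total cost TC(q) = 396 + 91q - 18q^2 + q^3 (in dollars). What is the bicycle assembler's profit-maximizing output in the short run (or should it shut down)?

Produce at q = 11

Variable cost is VC = 91q - 18q^2 + q^3, so AVC = VC/q = 91 - 18q + q^2 and MC = dTC/dq = 91 - 36q + 3q^2.
AVC is minimized where dAVC/dq = -18 + 2q = 0, at q = 9; min AVC = 91 - 18·9 + 9^2 = $10.
P = $58 exceeds min AVC = $10, so the firm stays open.
P = MC gives 33 - 36q + 3q^2 = 0, with roots 1 and 11. Take the larger (rising MC): q* = 11.
Check: AVC at q = 11 is $14 ≤ P, so revenue covers variable cost.
Profit = P·q − TC = 58·11 − 550 = $88.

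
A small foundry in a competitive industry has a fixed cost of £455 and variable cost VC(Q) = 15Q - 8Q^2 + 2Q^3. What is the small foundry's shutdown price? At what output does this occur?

Short-run supply begins at min AVC. From VC = 15Q - 8Q^2 + 2Q^3, AVC = 15 - 8Q + 2Q^2.
dAVC/dQ = -8 + 4Q = 0 gives Q = 2. min AVC = 15 - 8·2 + 2·2^2 = 7.
So the shutdown price is £7.

£7 per unit, at Q = 2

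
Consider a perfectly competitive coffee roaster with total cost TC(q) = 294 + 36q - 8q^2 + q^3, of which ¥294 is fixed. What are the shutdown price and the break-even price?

Shutdown price = ¥20; break-even price = ¥71

AVC = 36 - 8q + q^2; minimized at q = 4, giving min AVC = ¥20. That is the shutdown price.
ATC = 294/q + 36 - 8q + q^2. Setting dATC/dq = −294/q^2 − 8 + 2q = 0 gives q = 7 (since 2·7^3 − 8·7^2 = 294).
min ATC = 294/7 + 36 − 8·7 + 7^2 = ¥71. That is the break-even price.
Between these two prices the firm operates at a loss; above ¥71 it earns a profit.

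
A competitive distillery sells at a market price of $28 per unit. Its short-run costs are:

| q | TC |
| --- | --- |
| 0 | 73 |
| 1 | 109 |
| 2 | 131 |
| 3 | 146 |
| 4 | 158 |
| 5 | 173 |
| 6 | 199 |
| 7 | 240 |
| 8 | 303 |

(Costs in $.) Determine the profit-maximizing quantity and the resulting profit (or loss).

q = 6; profit = -$31

Profit at each row (π = 28q − TC): q=0: -73; q=1: -81; q=2: -75; q=3: -62; q=4: -46; q=5: -33; q=6: -31; q=7: -44; q=8: -79.
Profit is maximized at q = 6. AVC there is 126/6 = $21 ≤ P, so producing beats shutting down (which would give -$73).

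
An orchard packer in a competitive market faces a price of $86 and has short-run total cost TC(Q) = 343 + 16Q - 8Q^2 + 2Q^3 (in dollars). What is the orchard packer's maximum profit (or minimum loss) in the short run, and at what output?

AVC = 16 - 8Q + 2Q^2 has its minimum $8 at Q = 2; price $86 clears that bar, so the firm operates.
With MC = 16 - 16Q + 6Q^2, P = MC on the upward-sloping part at Q* = 5.
TR = 86·5 = 430. TC = 343 + 130 = 473. Profit = 430 − 473 = -$43.
Shutting down would mean losing the fixed cost of $343, so operating at a loss of $43 is better by $300.

Profit = -$43 at Q = 5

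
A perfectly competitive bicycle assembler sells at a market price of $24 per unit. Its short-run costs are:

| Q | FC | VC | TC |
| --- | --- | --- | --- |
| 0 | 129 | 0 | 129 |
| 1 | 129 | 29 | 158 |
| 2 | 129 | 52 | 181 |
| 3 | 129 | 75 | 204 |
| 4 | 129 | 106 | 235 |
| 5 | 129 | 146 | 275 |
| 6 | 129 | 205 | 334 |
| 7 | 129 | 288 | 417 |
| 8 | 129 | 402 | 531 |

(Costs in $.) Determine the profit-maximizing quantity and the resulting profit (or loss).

Q = 0 (shut down); profit = -$129

Tabulate TR − TC: Q=0: -129; Q=1: -134; Q=2: -133; Q=3: -132; Q=4: -139; Q=5: -155; Q=6: -190; Q=7: -249; Q=8: -339.
Profit is highest at Q = 0. Equivalently, the lowest AVC in the table is 75/3 ≈ $25 at Q = 3, and P = $24 falls below it — price never covers variable cost, so the firm shuts down and loses only its fixed cost.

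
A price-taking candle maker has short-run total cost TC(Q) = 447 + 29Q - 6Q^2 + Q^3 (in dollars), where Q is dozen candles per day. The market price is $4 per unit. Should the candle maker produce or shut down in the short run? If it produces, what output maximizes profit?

From TC, MC = TC'(Q) = 29 - 12Q + 3Q^2 and AVC = VC/Q = 29 - 6Q + Q^2.
AVC is minimized where dAVC/dQ = -6 + 2Q = 0, at Q = 3; min AVC = 29 - 6·3 + 3^2 = $20.
P = $4 lies below min AVC = $20; no output level covers variable cost.
Best response: produce nothing and absorb the $447 fixed cost.

Shut down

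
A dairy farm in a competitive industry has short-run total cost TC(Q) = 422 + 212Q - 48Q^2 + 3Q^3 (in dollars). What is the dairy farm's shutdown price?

The firm shuts down when price falls below the minimum of average variable cost. AVC = VC/Q = 212 - 48Q + 3Q^2.
dAVC/dQ = -48 + 6Q = 0 gives Q = 8. min AVC = 212 - 48·8 + 3·8^2 = 20.
The firm shuts down for any P below $20.

$20 per unit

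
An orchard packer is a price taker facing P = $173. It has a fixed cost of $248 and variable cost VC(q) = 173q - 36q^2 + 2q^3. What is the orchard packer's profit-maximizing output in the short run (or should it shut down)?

Produce at q = 12

From TC, MC = TC'(q) = 173 - 72q + 6q^2 and AVC = VC/q = 173 - 36q + 2q^2.
The AVC parabola has its vertex at q = 36/4 = 9, where AVC = 173 - 36·9 + 2·9^2 = $11.
Because $173 ≥ $11, revenue can cover variable cost; the firm operates.
Solving P = MC: -72q + 6q^2 = 0 ⇒ q = 0 or 12. On the upward-sloping branch, q* = 12.
Check: AVC at q = 12 is $29 ≤ P, so revenue covers variable cost.
Profit = P·q − TC = 173·12 − 596 = $1480.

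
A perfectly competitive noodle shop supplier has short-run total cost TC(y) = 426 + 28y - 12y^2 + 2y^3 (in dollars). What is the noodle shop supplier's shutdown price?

The firm shuts down when price falls below the minimum of average variable cost. AVC = VC/y = 28 - 12y + 2y^2.
At the minimum of AVC, MC = AVC. MC = 28 - 24y + 6y^2; setting MC = AVC gives 4y^2 - 12y = 0, so y = 3. min AVC = 10.
The firm shuts down for any P below $10.

$10 per unit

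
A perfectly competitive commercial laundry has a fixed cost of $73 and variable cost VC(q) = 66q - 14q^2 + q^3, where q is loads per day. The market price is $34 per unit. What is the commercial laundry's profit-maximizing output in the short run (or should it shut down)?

Strip out fixed cost: VC = 66q - 14q^2 + q^3. Then AVC = 66 - 14q + q^2 and MC = 66 - 28q + 3q^2.
AVC hits its minimum where MC = AVC, at q = 7, giving min AVC = 66 - 14·7 + 7^2 = $17.
Since P = $34 ≥ min AVC = $17, price covers variable cost and the firm should produce.
P = MC gives 32 - 28q + 3q^2 = 0, with roots 4/3 and 8. Take the larger (rising MC): q* = 8.
Check: AVC at q = 8 is $18 ≤ P, so revenue covers variable cost.
Profit = P·q − TC = 34·8 − 217 = $55.

Produce at q = 8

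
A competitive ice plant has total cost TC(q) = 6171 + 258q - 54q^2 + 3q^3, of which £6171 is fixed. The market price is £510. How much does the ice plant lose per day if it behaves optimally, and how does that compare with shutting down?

AVC = 258 - 54q + 3q^2; min AVC = £15 at q = 9. Since P = £510 ≥ min AVC, the firm produces.
MC = 258 - 108q + 9q^2. Setting P = MC and taking the root on the rising branch gives q* = 14.
TR = 510·14 = 7140. TC = 6171 + 1260 = 7431. Profit = 7140 − 7431 = -£291.
By producing, the firm covers all variable cost plus £5880 of fixed cost; shutting down would lose the full £6171.

Profit = -£291 at q = 14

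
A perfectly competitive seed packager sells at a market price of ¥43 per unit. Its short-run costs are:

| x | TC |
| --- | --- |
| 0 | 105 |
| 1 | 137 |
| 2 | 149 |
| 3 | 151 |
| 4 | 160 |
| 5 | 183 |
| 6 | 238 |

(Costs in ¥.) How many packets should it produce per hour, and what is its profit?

Profit at each row (π = 43x − TC): x=0: -105; x=1: -94; x=2: -63; x=3: -22; x=4: 12; x=5: 32; x=6: 20.
Profit is maximized at x = 5. AVC there is 78/5 = ¥15.60 ≤ P, so producing beats shutting down (which would give -¥105).

x = 5; profit = ¥32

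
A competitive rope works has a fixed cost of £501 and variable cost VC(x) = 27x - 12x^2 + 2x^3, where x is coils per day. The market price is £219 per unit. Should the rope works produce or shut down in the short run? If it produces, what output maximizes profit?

Produce at x = 8

Strip out fixed cost: VC = 27x - 12x^2 + 2x^3. Then AVC = 27 - 12x + 2x^2 and MC = 27 - 24x + 6x^2.
The AVC parabola has its vertex at x = 12/4 = 3, where AVC = 27 - 12·3 + 2·3^2 = £9.
P = £219 exceeds min AVC = £9, so the firm stays open.
P = MC gives -192 - 24x + 6x^2 = 0, with roots -4 and 8. Take the larger (rising MC): x* = 8.
Check: AVC at x = 8 is £59 ≤ P, so revenue covers variable cost.
Profit = P·x − TC = 219·8 − 973 = £779.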